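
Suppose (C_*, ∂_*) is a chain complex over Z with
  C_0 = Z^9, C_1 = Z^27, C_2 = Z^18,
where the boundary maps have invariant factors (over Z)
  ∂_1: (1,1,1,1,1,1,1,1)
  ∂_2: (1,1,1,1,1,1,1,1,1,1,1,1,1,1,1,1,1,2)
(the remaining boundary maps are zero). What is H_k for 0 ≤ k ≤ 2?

H_0 = Z,  H_1 = Z ⊕ Z/2,  H_2 = 0.

H_0: b_0 = 9 − 0 − 8 = 1; torsion from ∂_1 factors > 1: none. So H_0 = Z.
H_1: b_1 = 27 − 8 − 18 = 1; torsion from ∂_2 factors > 1: [2]. So H_1 = Z ⊕ Z/2.
H_2: b_2 = 18 − 18 − 0 = 0; torsion from ∂_3 factors > 1: none. So H_2 = 0.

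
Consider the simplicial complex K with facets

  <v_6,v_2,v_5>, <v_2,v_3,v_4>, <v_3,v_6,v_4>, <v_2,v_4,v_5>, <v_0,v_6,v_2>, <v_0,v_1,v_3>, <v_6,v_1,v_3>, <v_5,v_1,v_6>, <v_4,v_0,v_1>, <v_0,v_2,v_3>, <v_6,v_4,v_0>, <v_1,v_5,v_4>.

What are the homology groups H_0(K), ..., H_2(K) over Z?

H_0 ≅ Z,  H_1 ≅ Z_2,  H_2 = 0.

Order the vertices as v_0 < v_1 < v_2 < v_3 < v_4 < v_5 < v_6. Listing each simplex with vertices in this order, K has dimension 2 with simplices:

  0-simplices (7): [v_0], [v_1], [v_2], [v_3], [v_4], [v_5], [v_6]
  1-simplices (18): (18 of them)
  2-simplices (12): (12 of them)

Hence C_0 ≅ Z^7, C_1 ≅ Z^18, C_2 ≅ Z^12.

Boundary ∂_1: C_1 → C_0 is given by ∂[p,q] = [q] − [p].
As a 7×18 matrix over Z this has rank 6, with invariant factors (1,1,1,1,1,1).

The boundary map ∂_2: C_2 → C_1 sends each 2-simplex [p,q,r] to [q,r] − [p,r] + [p,q]. For instance
  ∂[v_0,v_4,v_6] = [v_4,v_6] − [v_0,v_6] + [v_0,v_4],
  ∂[v_2,v_3,v_4] = [v_3,v_4] − [v_2,v_4] + [v_2,v_3].
The 18×12 boundary matrix has rank 12 and Smith normal form diag(1,1,1,1,1,1,1,1,1,1,1,2).

Reading off H_k = ker ∂_k / im ∂_{k+1}:

  H_0: rank C_0 − rank ∂_1 = 7 − 6 = 1, and the invariant factors of ∂_1 are all 1, so H_0 = Z.
  H_1: rank ker ∂_1 − rank ∂_2 = (18 − 6) − 12 = 0, and ∂_2 has invariant factor 2 > 1, so H_1 = Z_2.
  H_2: rank ker ∂_2 − rank ∂_3 = (12 − 12) − 0 = 0, and there is no ∂_3, so H_2 = 0.

As a check, the Euler characteristic is 7 − 18 + 12 = 1, which agrees with 1 − 0 + 0 = 1.
(K is a triangulation of the real projective plane RP^2.)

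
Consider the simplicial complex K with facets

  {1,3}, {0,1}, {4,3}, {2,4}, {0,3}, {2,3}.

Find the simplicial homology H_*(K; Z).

K has 5 vertices, 6 edges.
rank ∂_0 = 0, rank ∂_1 = 4 ⇒ b_0 = 5 − 0 − 4 = 1; all invariant factors of ∂_1 are 1 so no torsion. So H_0 ≅ Z.
rank ∂_1 = 4, rank ∂_2 = 0 ⇒ b_1 = 6 − 4 − 0 = 2. So H_1 ≅ Z^2.

H_0 ≅ Z,  H_1 ≅ Z^2.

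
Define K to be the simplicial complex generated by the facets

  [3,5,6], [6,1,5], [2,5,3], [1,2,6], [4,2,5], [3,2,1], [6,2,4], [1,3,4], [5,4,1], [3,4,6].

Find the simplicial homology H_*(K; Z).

Order the vertices as 1 < 2 < 3 < 4 < 5 < 6. Listing each simplex with vertices in this order, K has dimension 2 with simplices:

  0-simplices (6): [1], [2], [3], [4], [5], [6]
  1-simplices (15): [1,2], [1,3], [1,4], [1,5], [1,6], [2,3], [2,4], [2,5], [2,6], [3,4], [3,5], [3,6], [4,5], [4,6], [5,6]
  2-simplices (10): [1,2,3], [1,2,6], [1,3,4], [1,4,5], [1,5,6], [2,3,5], [2,4,5], [2,4,6], [3,4,6], [3,5,6]

giving chain groups C_0 ≅ Z^6, C_1 ≅ Z^15, C_2 ≅ Z^10.

The boundary map ∂_1: C_1 → C_0 maps an edge to its endpoints' difference, ∂[p,q] = q − p. For instance
  ∂[2,6] = [6] − [2].
This gives a 6×15 integer matrix of rank 5; reducing to Smith normal form yields diagonal entries (1,1,1,1,1).

The boundary map ∂_2: C_2 → C_1 sends each 2-simplex [p,q,r] to [q,r] − [p,r] + [p,q]. For instance
  ∂[1,5,6] = [5,6] − [1,6] + [1,5],
  ∂[2,4,5] = [4,5] − [2,5] + [2,4].
The 15×10 boundary matrix has rank 10 and Smith normal form diag(1,1,1,1,1,1,1,1,1,2).

Reading off H_k = ker ∂_k / im ∂_{k+1}:

  H_0: rank C_0 − rank ∂_1 = 6 − 5 = 1, and the invariant factors of ∂_1 are all 1, so H_0 ≅ Z.
  H_1: rank ker ∂_1 − rank ∂_2 = (15 − 5) − 10 = 0, and ∂_2 has invariant factor 2 > 1, so H_1 ≅ Z/2.
  H_2: rank ker ∂_2 − rank ∂_3 = (10 − 10) − 0 = 0, and there is no ∂_3, so H_2 ≅ 0.

As a check, the Euler characteristic is 6 − 15 + 10 = 1, which agrees with 1 − 0 + 0 = 1.
(K is a triangulation of the real projective plane RP^2.)

H_0 ≅ Z,  H_1 ≅ Z/2,  H_2 = 0.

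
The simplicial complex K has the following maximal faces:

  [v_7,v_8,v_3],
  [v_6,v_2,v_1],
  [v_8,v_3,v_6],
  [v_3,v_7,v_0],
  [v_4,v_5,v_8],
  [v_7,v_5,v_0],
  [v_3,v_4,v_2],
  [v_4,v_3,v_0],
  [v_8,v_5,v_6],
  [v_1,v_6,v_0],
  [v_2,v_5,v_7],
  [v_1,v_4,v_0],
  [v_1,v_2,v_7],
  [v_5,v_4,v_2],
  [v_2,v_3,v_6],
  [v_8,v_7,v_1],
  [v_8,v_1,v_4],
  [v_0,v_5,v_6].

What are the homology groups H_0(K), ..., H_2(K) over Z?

H_0 ≅ Z,  H_1 ≅ Z^2,  H_2 ≅ Z.

We work with the vertex ordering v_0 < v_1 < v_2 < v_3 < v_4 < v_5 < v_6 < v_7 < v_8. The simplices of K, each written with vertices in increasing order, are:

  0-simplices (9): [v_0], [v_1], [v_2], [v_3], [v_4], [v_5], [v_6], [v_7], [v_8]
  1-simplices (27): (27 of them)
  2-simplices (18): (18 of them)

so the chain groups are C_0 ≅ Z^9, C_1 ≅ Z^27, C_2 ≅ Z^18.

∂_1: C_1 → C_0 is given by ∂[p,q] = [q] − [p]. For instance
  ∂[v_2,v_3] = [v_3] − [v_2].
The resulting 9×27 matrix has rank 8, and its Smith normal form has invariant factors (1,1,1,1,1,1,1,1).

∂_2: C_2 → C_1 sends each 2-simplex [p,q,r] to [q,r] − [p,r] + [p,q]. For instance
  ∂[v_2,v_5,v_7] = [v_5,v_7] − [v_2,v_7] + [v_2,v_5],
  ∂[v_1,v_7,v_8] = [v_7,v_8] − [v_1,v_8] + [v_1,v_7].
This gives a 27×18 integer matrix of rank 17; reducing to Smith normal form yields diagonal entries (1,1,1,1,1,1,1,1,1,1,1,1,1,1,1,1,1).

Now H_k = ker ∂_k / im ∂_{k+1}, so:

  H_0: rank C_0 − rank ∂_1 = 9 − 8 = 1, and the invariant factors of ∂_1 are all 1, so H_0 = Z.
  H_1: rank ker ∂_1 − rank ∂_2 = (27 − 8) − 17 = 2, and the invariant factors of ∂_2 are all 1, so H_1 = Z^2.
  H_2: rank ker ∂_2 − rank ∂_3 = (18 − 17) − 0 = 1, and there is no ∂_3, so H_2 = Z.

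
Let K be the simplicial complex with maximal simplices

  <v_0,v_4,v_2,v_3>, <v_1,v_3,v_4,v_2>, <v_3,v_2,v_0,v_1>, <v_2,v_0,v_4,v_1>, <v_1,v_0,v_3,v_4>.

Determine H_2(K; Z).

H_2 = 0.

K has 5 vertices, 10 edges, 10 triangles, 5 3-simplices.
rank ∂_2 = 6, rank ∂_3 = 4 ⇒ b_2 = 10 − 6 − 4 = 0; all invariant factors of ∂_3 are 1 so no torsion. So H_2 = 0.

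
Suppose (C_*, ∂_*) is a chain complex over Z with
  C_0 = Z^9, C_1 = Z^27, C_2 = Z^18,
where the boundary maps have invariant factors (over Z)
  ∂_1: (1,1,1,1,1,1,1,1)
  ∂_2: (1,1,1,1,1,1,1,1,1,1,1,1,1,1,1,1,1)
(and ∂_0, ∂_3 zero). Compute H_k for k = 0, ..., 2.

H_0: b_0 = 9 − 0 − 8 = 1; torsion from ∂_1 factors > 1: none. So H_0 ≅ Z.
H_1: b_1 = 27 − 8 − 17 = 2; torsion from ∂_2 factors > 1: none. So H_1 ≅ Z^2.
H_2: b_2 = 18 − 17 − 0 = 1; torsion from ∂_3 factors > 1: none. So H_2 ≅ Z.

H_0 ≅ Z,  H_1 ≅ Z^2,  H_2 ≅ Z.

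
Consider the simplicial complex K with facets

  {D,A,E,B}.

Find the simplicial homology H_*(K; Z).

Order the vertices as A < B < D < E. Listing each simplex with vertices in this order, K has dimension 3 with simplices:

  0-simplices (4): A, B, D, E
  1-simplices (6): AB, AD, AE, BD, BE, DE
  2-simplices (4): ABD, ABE, ADE, BDE
  3-simplices (1): ABDE

so the chain groups are C_0 ≅ Z^4, C_1 ≅ Z^6, C_2 ≅ Z^4, C_3 ≅ Z^1.

The boundary map ∂_1: C_1 → C_0 is given by ∂[p,q] = [q] − [p]. For instance
  ∂BE = E − B.
The 4×6 boundary matrix has rank 3 and Smith normal form diag(1,1,1).

The boundary map ∂_2: C_2 → C_1 sends each 2-simplex [p,q,r] to [q,r] − [p,r] + [p,q]. For instance
  ∂BDE = DE − BE + BD,
  ∂ABD = BD − AD + AB.
This gives a 6×4 integer matrix of rank 3; reducing to Smith normal form yields diagonal entries (1,1,1).

Boundary ∂_3: C_3 → C_2 sends each 3-simplex σ to the alternating sum Σ_i (−1)^i (σ with its i-th vertex removed). For instance
  ∂ABDE = BDE − ADE + ABE − ABD.
This gives a 4×1 integer matrix of rank 1; reducing to Smith normal form yields diagonal entries (1).

Reading off H_k = ker ∂_k / im ∂_{k+1}:

  H_0: rank C_0 − rank ∂_1 = 4 − 3 = 1, and the invariant factors of ∂_1 are all 1, so H_0 ≅ Z.
  H_1: rank ker ∂_1 − rank ∂_2 = (6 − 3) − 3 = 0, and the invariant factors of ∂_2 are all 1, so H_1 ≅ 0.
  H_2: rank ker ∂_2 − rank ∂_3 = (4 − 3) − 1 = 0, and the invariant factors of ∂_3 are all 1, so H_2 ≅ 0.
  H_3: rank ker ∂_3 − rank ∂_4 = (1 − 1) − 0 = 0, and there is no ∂_4, so H_3 ≅ 0.

As a check, the Euler characteristic is 4 − 6 + 4 − 1 = 1, which agrees with 1 − 0 + 0 − 0 = 1.
(K is a triangulation of the 3-simplex.)

H_0 = Z,  H_1 = 0,  H_2 = 0,  H_3 = 0.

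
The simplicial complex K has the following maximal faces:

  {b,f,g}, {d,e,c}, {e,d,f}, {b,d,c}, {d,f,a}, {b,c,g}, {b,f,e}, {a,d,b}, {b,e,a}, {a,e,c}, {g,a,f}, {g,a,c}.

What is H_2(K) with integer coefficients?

H_2 ≅ 0.

K has 7 vertices, 18 edges, 12 triangles.
rank ∂_2 = 12, rank ∂_3 = 0 ⇒ b_2 = 12 − 12 − 0 = 0. So H_2 = 0.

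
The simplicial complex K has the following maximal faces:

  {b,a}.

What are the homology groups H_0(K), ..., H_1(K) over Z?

Fix the vertex order a < b and write every simplex with vertices in increasing order. Then dim K = 1 and the simplices of K are:

  0-simplices (2): a, b
  1-simplices (1): ab

so the chain groups are C_0 ≅ Z^2, C_1 ≅ Z^1.

Boundary ∂_1: C_1 → C_0 is given by ∂[p,q] = [q] − [p].
This gives a 2×1 integer matrix of rank 1; reducing to Smith normal form yields diagonal entries (1).

From H_k ≅ ker(∂_k) / im(∂_{k+1}) we obtain:

  H_0: rank C_0 − rank ∂_1 = 2 − 1 = 1, and the invariant factors of ∂_1 are all 1, so H_0 ≅ Z.
  H_1: rank ker ∂_1 − rank ∂_2 = (1 − 1) − 0 = 0, and there is no ∂_2, so H_1 ≅ 0.

H_0 = Z,  H_1 = 0.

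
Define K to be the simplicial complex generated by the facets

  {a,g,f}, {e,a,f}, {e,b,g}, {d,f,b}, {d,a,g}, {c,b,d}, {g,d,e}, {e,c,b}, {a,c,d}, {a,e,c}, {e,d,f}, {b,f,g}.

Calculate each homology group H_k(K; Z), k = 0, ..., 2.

H_0 ≅ Z,  H_1 ≅ Z/2Z,  H_2 = 0.

Take the total order a < b < c < d < e < f < g on the vertex set. Then K (dimension 2) consists of the simplices:

  0-simplices (7): a, b, c, d, e, f, g
  1-simplices (18): ac, ad, ae, af, ag, bc, bd, be, bf, bg, cd, ce, de, df, dg, ef, eg, fg
  2-simplices (12): acd, ace, adg, aef, afg, bcd, bce, bdf, beg, bfg, def, deg

Hence C_0 ≅ Z^7, C_1 ≅ Z^18, C_2 ≅ Z^12.

The boundary map ∂_1: C_1 → C_0 is given by ∂[p,q] = [q] − [p].
This gives a 7×18 integer matrix of rank 6; reducing to Smith normal form yields diagonal entries (1,1,1,1,1,1).

∂_2: C_2 → C_1 maps a triangle to the signed sum of its edges. For instance
  ∂def = ef − df + de,
  ∂ace = ce − ae + ac.
The resulting 18×12 matrix has rank 12, and its Smith normal form has invariant factors (1,1,1,1,1,1,1,1,1,1,1,2).

Reading off H_k = ker ∂_k / im ∂_{k+1}:

  H_0: rank C_0 − rank ∂_1 = 7 − 6 = 1, and the invariant factors of ∂_1 are all 1, so H_0 = Z.
  H_1: rank ker ∂_1 − rank ∂_2 = (18 − 6) − 12 = 0, and ∂_2 has invariant factor 2 > 1, so H_1 = Z/2Z.
  H_2: rank ker ∂_2 − rank ∂_3 = (12 − 12) − 0 = 0, and there is no ∂_3, so H_2 = 0.

As a check, the Euler characteristic is 7 − 18 + 12 = 1, which agrees with 1 − 0 + 0 = 1.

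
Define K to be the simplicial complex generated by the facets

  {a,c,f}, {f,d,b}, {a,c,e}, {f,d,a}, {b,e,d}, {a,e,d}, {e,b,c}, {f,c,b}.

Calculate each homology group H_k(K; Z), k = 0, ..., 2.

H_0 ≅ Z,  H_1 = 0,  H_2 ≅ Z.

Order the vertices as a < b < c < d < e < f. Listing each simplex with vertices in this order, K has dimension 2 with simplices:

  0-simplices (6): a, b, c, d, e, f
  1-simplices (12): ac, ad, ae, af, bc, bd, be, bf, ce, cf, de, df
  2-simplices (8): ace, acf, ade, adf, bce, bcf, bde, bdf

Hence C_0 ≅ Z^6, C_1 ≅ Z^12, C_2 ≅ Z^8.

∂_1: C_1 → C_0 sends each edge [p,q] (with p < q) to q − p.
The resulting 6×12 matrix has rank 5, and its Smith normal form has invariant factors (1,1,1,1,1).

∂_2: C_2 → C_1 acts by ∂[p,q,r] = [q,r] − [p,r] + [p,q]. For instance
  ∂bde = de − be + bd,
  ∂ace = ce − ae + ac.
As a 12×8 matrix over Z this has rank 7, with invariant factors (1,1,1,1,1,1,1).

Computing H_k = (kernel of ∂_k) / (image of ∂_{k+1}):

  H_0: rank C_0 − rank ∂_1 = 6 − 5 = 1, and the invariant factors of ∂_1 are all 1, so H_0 ≅ Z.
  H_1: rank ker ∂_1 − rank ∂_2 = (12 − 5) − 7 = 0, and the invariant factors of ∂_2 are all 1, so H_1 ≅ 0.
  H_2: rank ker ∂_2 − rank ∂_3 = (8 − 7) − 0 = 1, and there is no ∂_3, so H_2 ≅ Z.

(K is a triangulation of the 2-sphere S^2.)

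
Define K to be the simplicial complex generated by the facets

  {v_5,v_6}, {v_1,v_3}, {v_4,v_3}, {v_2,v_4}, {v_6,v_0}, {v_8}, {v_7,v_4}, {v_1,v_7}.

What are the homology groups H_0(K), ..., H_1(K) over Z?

We work with the vertex ordering v_0 < v_1 < v_2 < v_3 < v_4 < v_5 < v_6 < v_7 < v_8. The simplices of K, each written with vertices in increasing order, are:

  0-simplices (9): [v_0], [v_1], [v_2], [v_3], [v_4], [v_5], [v_6], [v_7], [v_8]
  1-simplices (7): [v_0,v_6], [v_1,v_3], [v_1,v_7], [v_2,v_4], [v_3,v_4], [v_4,v_7], [v_5,v_6]

so the chain groups are C_0 ≅ Z^9, C_1 ≅ Z^7.

∂_1: C_1 → C_0 sends each edge [p,q] (with p < q) to q − p. For instance
  ∂[v_2,v_4] = [v_4] − [v_2].
This gives a 9×7 integer matrix of rank 6; reducing to Smith normal form yields diagonal entries (1,1,1,1,1,1).

From H_k ≅ ker(∂_k) / im(∂_{k+1}) we obtain:

  H_0: rank C_0 − rank ∂_1 = 9 − 6 = 3, and the invariant factors of ∂_1 are all 1, so H_0 ≅ Z^3.
  H_1: rank ker ∂_1 − rank ∂_2 = (7 − 6) − 0 = 1, and there is no ∂_2, so H_1 ≅ Z.

H_0 = Z^3,  H_1 = Z.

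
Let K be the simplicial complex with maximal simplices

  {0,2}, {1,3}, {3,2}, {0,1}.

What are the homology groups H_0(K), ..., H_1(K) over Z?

H_0 ≅ Z,  H_1 ≅ Z.

K has 4 vertices, 4 edges.
rank ∂_0 = 0, rank ∂_1 = 3 ⇒ b_0 = 4 − 0 − 3 = 1; all invariant factors of ∂_1 are 1 so no torsion. So H_0 ≅ Z.
rank ∂_1 = 3, rank ∂_2 = 0 ⇒ b_1 = 4 − 3 − 0 = 1. So H_1 ≅ Z.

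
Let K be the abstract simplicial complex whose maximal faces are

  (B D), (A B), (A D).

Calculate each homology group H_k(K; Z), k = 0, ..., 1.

H_0 ≅ Z,  H_1 ≅ Z.

We work with the vertex ordering A < B < D. The simplices of K, each written with vertices in increasing order, are:

  0-simplices (3): A, B, D
  1-simplices (3): AB, AD, BD

so the chain groups are C_0 ≅ Z^3, C_1 ≅ Z^3.

Boundary ∂_1: C_1 → C_0 is given by ∂[p,q] = [q] − [p]. For instance
  ∂AB = B − A.
As a 3×3 matrix over Z this has rank 2, with invariant factors (1,1).

Now H_k = ker ∂_k / im ∂_{k+1}, so:

  H_0: rank C_0 − rank ∂_1 = 3 − 2 = 1, and the invariant factors of ∂_1 are all 1, so H_0 ≅ Z.
  H_1: rank ker ∂_1 − rank ∂_2 = (3 − 2) − 0 = 1, and there is no ∂_2, so H_1 ≅ Z.

As a check, the Euler characteristic is 3 − 3 = 0, which agrees with 1 − 1 = 0.
(K is a triangulation of the circle S^1.)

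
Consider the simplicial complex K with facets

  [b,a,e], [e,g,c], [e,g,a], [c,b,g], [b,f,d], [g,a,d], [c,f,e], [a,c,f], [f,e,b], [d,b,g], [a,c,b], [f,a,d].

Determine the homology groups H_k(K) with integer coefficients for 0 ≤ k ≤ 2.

Fix the vertex order a < b < c < d < e < f < g and write every simplex with vertices in increasing order. Then dim K = 2 and the simplices of K are:

  0-simplices (7): a, b, c, d, e, f, g
  1-simplices (18): ab, ac, ad, ae, af, ag, bc, bd, be, bf, bg, ce, cf, cg, df, dg, ef, eg
  2-simplices (12): abc, abe, acf, adf, adg, aeg, bcg, bdf, bdg, bef, cef, ceg

Hence C_0 ≅ Z^7, C_1 ≅ Z^18, C_2 ≅ Z^12.

∂_1: C_1 → C_0 maps an edge to its endpoints' difference, ∂[p,q] = q − p. For instance
  ∂ce = e − c.
The 7×18 boundary matrix has rank 6 and Smith normal form diag(1,1,1,1,1,1).

The boundary map ∂_2: C_2 → C_1 maps a triangle to the signed sum of its edges. For instance
  ∂bcg = cg − bg + bc,
  ∂bdf = df − bf + bd.
This gives a 18×12 integer matrix of rank 12; reducing to Smith normal form yields diagonal entries (1,1,1,1,1,1,1,1,1,1,1,2).

Reading off H_k = ker ∂_k / im ∂_{k+1}:

  H_0: rank C_0 − rank ∂_1 = 7 − 6 = 1, and the invariant factors of ∂_1 are all 1, so H_0 = Z.
  H_1: rank ker ∂_1 − rank ∂_2 = (18 − 6) − 12 = 0, and ∂_2 has invariant factor 2 > 1, so H_1 = Z/2.
  H_2: rank ker ∂_2 − rank ∂_3 = (12 − 12) − 0 = 0, and there is no ∂_3, so H_2 = 0.

H_0 = Z,  H_1 = Z/2,  H_2 = 0.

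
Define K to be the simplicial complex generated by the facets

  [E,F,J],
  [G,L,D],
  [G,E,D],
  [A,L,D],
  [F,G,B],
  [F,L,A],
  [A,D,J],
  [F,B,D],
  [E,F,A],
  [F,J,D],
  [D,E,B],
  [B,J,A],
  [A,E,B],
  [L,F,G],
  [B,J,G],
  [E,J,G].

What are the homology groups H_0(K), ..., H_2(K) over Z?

Fix the vertex order A < B < D < E < F < G < J < L and write every simplex with vertices in increasing order. Then dim K = 2 and the simplices of K are:

  0-simplices (8): A, B, D, E, F, G, J, L
  1-simplices (24): AB, AD, AE, AF, AJ, AL, BD, BE, BF, BG, BJ, DE, DF, DG, DJ, DL, EF, EG, EJ, FG, FJ, FL, GJ, GL
  2-simplices (16): ABE, ABJ, ADJ, ADL, AEF, AFL, BDE, BDF, BFG, BGJ, DEG, DFJ, DGL, EFJ, EGJ, FGL

Hence C_0 ≅ Z^8, C_1 ≅ Z^24, C_2 ≅ Z^16.

The boundary map ∂_1: C_1 → C_0 sends each edge [p,q] (with p < q) to q − p.
The 8×24 boundary matrix has rank 7 and Smith normal form diag(1,1,1,1,1,1,1).

∂_2: C_2 → C_1 acts by ∂[p,q,r] = [q,r] − [p,r] + [p,q]. For instance
  ∂DGL = GL − DL + DG,
  ∂ADL = DL − AL + AD.
The 24×16 boundary matrix has rank 15 and Smith normal form diag(1,1,1,1,1,1,1,1,1,1,1,1,1,1,1).

Computing H_k = (kernel of ∂_k) / (image of ∂_{k+1}):

  H_0: rank C_0 − rank ∂_1 = 8 − 7 = 1, and the invariant factors of ∂_1 are all 1, so H_0 ≅ Z.
  H_1: rank ker ∂_1 − rank ∂_2 = (24 − 7) − 15 = 2, and the invariant factors of ∂_2 are all 1, so H_1 ≅ Z^2.
  H_2: rank ker ∂_2 − rank ∂_3 = (16 − 15) − 0 = 1, and there is no ∂_3, so H_2 ≅ Z.

H_0 ≅ Z,  H_1 ≅ Z^2,  H_2 ≅ Z.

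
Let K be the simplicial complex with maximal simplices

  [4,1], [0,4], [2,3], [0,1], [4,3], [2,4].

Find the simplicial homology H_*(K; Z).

Take the total order 0 < 1 < 2 < 3 < 4 on the vertex set. Then K (dimension 1) consists of the simplices:

  0-simplices (5): [0], [1], [2], [3], [4]
  1-simplices (6): [0,1], [0,4], [1,4], [2,3], [2,4], [3,4]

so the chain groups are C_0 ≅ Z^5, C_1 ≅ Z^6.

∂_1: C_1 → C_0 is given by ∂[p,q] = [q] − [p].
The 5×6 boundary matrix has rank 4 and Smith normal form diag(1,1,1,1).

Reading off H_k = ker ∂_k / im ∂_{k+1}:

  H_0: rank C_0 − rank ∂_1 = 5 − 4 = 1, and the invariant factors of ∂_1 are all 1, so H_0 ≅ Z.
  H_1: rank ker ∂_1 − rank ∂_2 = (6 − 4) − 0 = 2, and there is no ∂_2, so H_1 ≅ Z^2.

H_0 = Z,  H_1 = Z^2.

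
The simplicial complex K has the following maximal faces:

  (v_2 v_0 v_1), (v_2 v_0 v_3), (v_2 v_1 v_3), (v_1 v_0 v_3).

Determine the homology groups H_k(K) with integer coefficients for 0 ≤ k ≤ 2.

We work with the vertex ordering v_0 < v_1 < v_2 < v_3. The simplices of K, each written with vertices in increasing order, are:

  0-simplices (4): [v_0], [v_1], [v_2], [v_3]
  1-simplices (6): [v_0,v_1], [v_0,v_2], [v_0,v_3], [v_1,v_2], [v_1,v_3], [v_2,v_3]
  2-simplices (4): [v_0,v_1,v_2], [v_0,v_1,v_3], [v_0,v_2,v_3], [v_1,v_2,v_3]

so the chain groups are C_0 ≅ Z^4, C_1 ≅ Z^6, C_2 ≅ Z^4.

∂_1: C_1 → C_0 sends each edge [p,q] (with p < q) to q − p.
The resulting 4×6 matrix has rank 3, and its Smith normal form has invariant factors (1,1,1).

∂_2: C_2 → C_1 sends each 2-simplex [p,q,r] to [q,r] − [p,r] + [p,q]. For instance
  ∂[v_0,v_1,v_2] = [v_1,v_2] − [v_0,v_2] + [v_0,v_1],
  ∂[v_0,v_2,v_3] = [v_2,v_3] − [v_0,v_3] + [v_0,v_2].
This gives a 6×4 integer matrix of rank 3; reducing to Smith normal form yields diagonal entries (1,1,1).

From H_k ≅ ker(∂_k) / im(∂_{k+1}) we obtain:

  H_0: rank C_0 − rank ∂_1 = 4 − 3 = 1, and the invariant factors of ∂_1 are all 1, so H_0 ≅ Z.
  H_1: rank ker ∂_1 − rank ∂_2 = (6 − 3) − 3 = 0, and the invariant factors of ∂_2 are all 1, so H_1 ≅ 0.
  H_2: rank ker ∂_2 − rank ∂_3 = (4 − 3) − 0 = 1, and there is no ∂_3, so H_2 ≅ Z.

H_0 ≅ Z,  H_1 = 0,  H_2 ≅ Z.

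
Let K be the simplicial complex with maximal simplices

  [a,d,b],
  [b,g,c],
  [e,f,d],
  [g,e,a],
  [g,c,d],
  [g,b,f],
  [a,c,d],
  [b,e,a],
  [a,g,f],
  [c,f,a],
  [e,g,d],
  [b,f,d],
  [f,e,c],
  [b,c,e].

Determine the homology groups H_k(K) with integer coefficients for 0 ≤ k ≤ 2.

We work with the vertex ordering a < b < c < d < e < f < g. The simplices of K, each written with vertices in increasing order, are:

  0-simplices (7): a, b, c, d, e, f, g
  1-simplices (21): ab, ac, ad, ae, af, ag, bc, bd, be, bf, bg, cd, ce, cf, cg, de, df, dg, ef, eg, fg
  2-simplices (14): abd, abe, acd, acf, aeg, afg, bce, bcg, bdf, bfg, cdg, cef, def, deg

Hence C_0 ≅ Z^7, C_1 ≅ Z^21, C_2 ≅ Z^14.

Boundary ∂_1: C_1 → C_0 sends each edge [p,q] (with p < q) to q − p. For instance
  ∂df = f − d.
As a 7×21 matrix over Z this has rank 6, with invariant factors (1,1,1,1,1,1).

Boundary ∂_2: C_2 → C_1 maps a triangle to the signed sum of its edges. For instance
  ∂cdg = dg − cg + cd,
  ∂abd = bd − ad + ab.
The 21×14 boundary matrix has rank 13 and Smith normal form diag(1,1,1,1,1,1,1,1,1,1,1,1,1).

Reading off H_k = ker ∂_k / im ∂_{k+1}:

  H_0: rank C_0 − rank ∂_1 = 7 − 6 = 1, and the invariant factors of ∂_1 are all 1, so H_0 ≅ Z.
  H_1: rank ker ∂_1 − rank ∂_2 = (21 − 6) − 13 = 2, and the invariant factors of ∂_2 are all 1, so H_1 ≅ Z^2.
  H_2: rank ker ∂_2 − rank ∂_3 = (14 − 13) − 0 = 1, and there is no ∂_3, so H_2 ≅ Z.

(K is a triangulation of the torus T^2.)

H_0 = Z,  H_1 = Z^2,  H_2 = Z.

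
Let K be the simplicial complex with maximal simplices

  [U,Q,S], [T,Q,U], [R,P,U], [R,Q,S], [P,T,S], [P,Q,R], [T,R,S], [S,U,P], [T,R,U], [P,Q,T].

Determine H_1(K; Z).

H_1 = Z_2.

Take the total order P < Q < R < S < T < U on the vertex set. Then K (dimension 2) consists of the simplices:

  0-simplices (6): P, Q, R, S, T, U
  1-simplices (15): PQ, PR, PS, PT, PU, QR, QS, QT, QU, RS, RT, RU, ST, SU, TU
  2-simplices (10): PQR, PQT, PRU, PST, PSU, QRS, QSU, QTU, RST, RTU

Hence C_0 ≅ Z^6, C_1 ≅ Z^15, C_2 ≅ Z^10.

∂_1: C_1 → C_0 sends each edge [p,q] (with p < q) to q − p.
This gives a 6×15 integer matrix of rank 5; reducing to Smith normal form yields diagonal entries (1,1,1,1,1).

∂_2: C_2 → C_1 sends each 2-simplex [p,q,r] to [q,r] − [p,r] + [p,q]. For instance
  ∂PSU = SU − PU + PS,
  ∂PST = ST − PT + PS.
The 15×10 boundary matrix has rank 10 and Smith normal form diag(1,1,1,1,1,1,1,1,1,2).

Reading off H_k = ker ∂_k / im ∂_{k+1}:

  H_1: rank ker ∂_1 − rank ∂_2 = (15 − 5) − 10 = 0, and ∂_2 has invariant factor 2 > 1, so H_1 = Z_2.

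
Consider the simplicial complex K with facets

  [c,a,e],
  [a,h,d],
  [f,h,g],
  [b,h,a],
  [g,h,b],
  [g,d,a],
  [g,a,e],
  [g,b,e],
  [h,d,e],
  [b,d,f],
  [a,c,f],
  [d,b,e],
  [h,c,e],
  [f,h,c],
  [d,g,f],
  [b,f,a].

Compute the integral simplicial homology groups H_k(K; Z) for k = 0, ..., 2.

We work with the vertex ordering a < b < c < d < e < f < g < h. The simplices of K, each written with vertices in increasing order, are:

  0-simplices (8): a, b, c, d, e, f, g, h
  1-simplices (24): ab, ac, ad, ae, af, ag, ah, bd, be, bf, bg, bh, ce, cf, ch, de, df, dg, dh, eg, eh, fg, fh, gh
  2-simplices (16): abf, abh, ace, acf, adg, adh, aeg, bde, bdf, beg, bgh, ceh, cfh, deh, dfg, fgh

Hence C_0 ≅ Z^8, C_1 ≅ Z^24, C_2 ≅ Z^16.

Boundary ∂_1: C_1 → C_0 is given by ∂[p,q] = [q] − [p]. For instance
  ∂gh = h − g.
This gives a 8×24 integer matrix of rank 7; reducing to Smith normal form yields diagonal entries (1,1,1,1,1,1,1).

The boundary map ∂_2: C_2 → C_1 acts by ∂[p,q,r] = [q,r] − [p,r] + [p,q]. For instance
  ∂abh = bh − ah + ab,
  ∂adh = dh − ah + ad.
The 24×16 boundary matrix has rank 15 and Smith normal form diag(1,1,1,1,1,1,1,1,1,1,1,1,1,1,1).

From H_k ≅ ker(∂_k) / im(∂_{k+1}) we obtain:

  H_0: rank C_0 − rank ∂_1 = 8 − 7 = 1, and the invariant factors of ∂_1 are all 1, so H_0 = Z.
  H_1: rank ker ∂_1 − rank ∂_2 = (24 − 7) − 15 = 2, and the invariant factors of ∂_2 are all 1, so H_1 = Z^2.
  H_2: rank ker ∂_2 − rank ∂_3 = (16 − 15) − 0 = 1, and there is no ∂_3, so H_2 = Z.

As a check, the Euler characteristic is 8 − 24 + 16 = 0, which agrees with 1 − 2 + 1 = 0.

H_0 ≅ Z,  H_1 ≅ Z^2,  H_2 ≅ Z.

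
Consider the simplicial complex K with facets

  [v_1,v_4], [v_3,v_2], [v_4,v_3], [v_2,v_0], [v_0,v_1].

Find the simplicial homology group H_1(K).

Take the total order v_0 < v_1 < v_2 < v_3 < v_4 on the vertex set. Then K (dimension 1) consists of the simplices:

  0-simplices (5): [v_0], [v_1], [v_2], [v_3], [v_4]
  1-simplices (5): [v_0,v_1], [v_0,v_2], [v_1,v_4], [v_2,v_3], [v_3,v_4]

so the chain groups are C_0 ≅ Z^5, C_1 ≅ Z^5.

Boundary ∂_1: C_1 → C_0 sends each edge [p,q] (with p < q) to q − p.
As a 5×5 matrix over Z this has rank 4, with invariant factors (1,1,1,1).

From H_k ≅ ker(∂_k) / im(∂_{k+1}) we obtain:

  H_1: rank ker ∂_1 − rank ∂_2 = (5 − 4) − 0 = 1, and there is no ∂_2, so H_1 ≅ Z.

H_1 = Z.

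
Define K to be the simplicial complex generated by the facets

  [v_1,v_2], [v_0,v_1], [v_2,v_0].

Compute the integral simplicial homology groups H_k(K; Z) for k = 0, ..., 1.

H_0 = Z,  H_1 = Z.

We work with the vertex ordering v_0 < v_1 < v_2. The simplices of K, each written with vertices in increasing order, are:

  0-simplices (3): [v_0], [v_1], [v_2]
  1-simplices (3): [v_0,v_1], [v_0,v_2], [v_1,v_2]

giving chain groups C_0 ≅ Z^3, C_1 ≅ Z^3.

The boundary map ∂_1: C_1 → C_0 maps an edge to its endpoints' difference, ∂[p,q] = q − p.
The 3×3 boundary matrix has rank 2 and Smith normal form diag(1,1).

Now H_k = ker ∂_k / im ∂_{k+1}, so:

  H_0: rank C_0 − rank ∂_1 = 3 − 2 = 1, and the invariant factors of ∂_1 are all 1, so H_0 = Z.
  H_1: rank ker ∂_1 − rank ∂_2 = (3 − 2) − 0 = 1, and there is no ∂_2, so H_1 = Z.

As a check, the Euler characteristic is 3 − 3 = 0, which agrees with 1 − 1 = 0.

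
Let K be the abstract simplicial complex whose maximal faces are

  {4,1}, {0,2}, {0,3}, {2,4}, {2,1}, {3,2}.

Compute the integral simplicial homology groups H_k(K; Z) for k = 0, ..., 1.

K has 5 vertices, 6 edges.
rank ∂_0 = 0, rank ∂_1 = 4 ⇒ b_0 = 5 − 0 − 4 = 1; all invariant factors of ∂_1 are 1 so no torsion. So H_0 ≅ Z.
rank ∂_1 = 4, rank ∂_2 = 0 ⇒ b_1 = 6 − 4 − 0 = 2. So H_1 ≅ Z^2.

H_0 ≅ Z,  H_1 ≅ Z^2.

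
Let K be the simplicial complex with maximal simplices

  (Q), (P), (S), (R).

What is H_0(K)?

H_0 ≅ Z^4.

K has 4 vertices.
rank ∂_0 = 0, rank ∂_1 = 0 ⇒ b_0 = 4 − 0 − 0 = 4. So H_0 ≅ Z^4.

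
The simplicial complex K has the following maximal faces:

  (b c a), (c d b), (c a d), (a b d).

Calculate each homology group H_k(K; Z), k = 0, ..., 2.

We work with the vertex ordering a < b < c < d. The simplices of K, each written with vertices in increasing order, are:

  0-simplices (4): a, b, c, d
  1-simplices (6): ab, ac, ad, bc, bd, cd
  2-simplices (4): abc, abd, acd, bcd

giving chain groups C_0 ≅ Z^4, C_1 ≅ Z^6, C_2 ≅ Z^4.

The boundary map ∂_1: C_1 → C_0 sends each edge [p,q] (with p < q) to q − p. For instance
  ∂bd = d − b.
This gives a 4×6 integer matrix of rank 3; reducing to Smith normal form yields diagonal entries (1,1,1).

Boundary ∂_2: C_2 → C_1 sends each 2-simplex [p,q,r] to [q,r] − [p,r] + [p,q]. For instance
  ∂abd = bd − ad + ab,
  ∂bcd = cd − bd + bc.
As a 6×4 matrix over Z this has rank 3, with invariant factors (1,1,1).

Now H_k = ker ∂_k / im ∂_{k+1}, so:

  H_0: rank C_0 − rank ∂_1 = 4 − 3 = 1, and the invariant factors of ∂_1 are all 1, so H_0 ≅ Z.
  H_1: rank ker ∂_1 − rank ∂_2 = (6 − 3) − 3 = 0, and the invariant factors of ∂_2 are all 1, so H_1 ≅ 0.
  H_2: rank ker ∂_2 − rank ∂_3 = (4 − 3) − 0 = 1, and there is no ∂_3, so H_2 ≅ Z.

H_0 = Z,  H_1 = 0,  H_2 = Z.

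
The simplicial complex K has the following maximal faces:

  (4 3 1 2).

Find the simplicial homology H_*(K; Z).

Fix the vertex order 1 < 2 < 3 < 4 and write every simplex with vertices in increasing order. Then dim K = 3 and the simplices of K are:

  0-simplices (4): [1], [2], [3], [4]
  1-simplices (6): [1,2], [1,3], [1,4], [2,3], [2,4], [3,4]
  2-simplices (4): [1,2,3], [1,2,4], [1,3,4], [2,3,4]
  3-simplices (1): [1,2,3,4]

so the chain groups are C_0 ≅ Z^4, C_1 ≅ Z^6, C_2 ≅ Z^4, C_3 ≅ Z^1.

The boundary map ∂_1: C_1 → C_0 is given by ∂[p,q] = [q] − [p]. For instance
  ∂[3,4] = [4] − [3].
The 4×6 boundary matrix has rank 3 and Smith normal form diag(1,1,1).

The boundary map ∂_2: C_2 → C_1 acts by ∂[p,q,r] = [q,r] − [p,r] + [p,q]. For instance
  ∂[1,3,4] = [3,4] − [1,4] + [1,3],
  ∂[1,2,3] = [2,3] − [1,3] + [1,2].
The resulting 6×4 matrix has rank 3, and its Smith normal form has invariant factors (1,1,1).

Boundary ∂_3: C_3 → C_2 sends each 3-simplex σ to the alternating sum Σ_i (−1)^i (σ with its i-th vertex removed). For instance
  ∂[1,2,3,4] = [2,3,4] − [1,3,4] + [1,2,4] − [1,2,3].
The resulting 4×1 matrix has rank 1, and its Smith normal form has invariant factors (1).

Now H_k = ker ∂_k / im ∂_{k+1}, so:

  H_0: rank C_0 − rank ∂_1 = 4 − 3 = 1, and the invariant factors of ∂_1 are all 1, so H_0 = Z.
  H_1: rank ker ∂_1 − rank ∂_2 = (6 − 3) − 3 = 0, and the invariant factors of ∂_2 are all 1, so H_1 = 0.
  H_2: rank ker ∂_2 − rank ∂_3 = (4 − 3) − 1 = 0, and the invariant factors of ∂_3 are all 1, so H_2 = 0.
  H_3: rank ker ∂_3 − rank ∂_4 = (1 − 1) − 0 = 0, and there is no ∂_4, so H_3 = 0.

H_0 ≅ Z,  H_1 = 0,  H_2 = 0,  H_3 = 0.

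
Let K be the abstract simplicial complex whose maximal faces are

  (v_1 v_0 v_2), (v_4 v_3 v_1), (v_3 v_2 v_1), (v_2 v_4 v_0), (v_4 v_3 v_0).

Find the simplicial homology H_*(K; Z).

Take the total order v_0 < v_1 < v_2 < v_3 < v_4 on the vertex set. Then K (dimension 2) consists of the simplices:

  0-simplices (5): [v_0], [v_1], [v_2], [v_3], [v_4]
  1-simplices (10): [v_0,v_1], [v_0,v_2], [v_0,v_3], [v_0,v_4], [v_1,v_2], [v_1,v_3], [v_1,v_4], [v_2,v_3], [v_2,v_4], [v_3,v_4]
  2-simplices (5): [v_0,v_1,v_2], [v_0,v_2,v_4], [v_0,v_3,v_4], [v_1,v_2,v_3], [v_1,v_3,v_4]

so the chain groups are C_0 ≅ Z^5, C_1 ≅ Z^10, C_2 ≅ Z^5.

∂_1: C_1 → C_0 maps an edge to its endpoints' difference, ∂[p,q] = q − p.
As a 5×10 matrix over Z this has rank 4, with invariant factors (1,1,1,1).

Boundary ∂_2: C_2 → C_1 sends each 2-simplex [p,q,r] to [q,r] − [p,r] + [p,q]. For instance
  ∂[v_1,v_2,v_3] = [v_2,v_3] − [v_1,v_3] + [v_1,v_2],
  ∂[v_0,v_1,v_2] = [v_1,v_2] − [v_0,v_2] + [v_0,v_1].
The 10×5 boundary matrix has rank 5 and Smith normal form diag(1,1,1,1,1).

Computing H_k = (kernel of ∂_k) / (image of ∂_{k+1}):

  H_0: rank C_0 − rank ∂_1 = 5 − 4 = 1, and the invariant factors of ∂_1 are all 1, so H_0 ≅ Z.
  H_1: rank ker ∂_1 − rank ∂_2 = (10 − 4) − 5 = 1, and the invariant factors of ∂_2 are all 1, so H_1 ≅ Z.
  H_2: rank ker ∂_2 − rank ∂_3 = (5 − 5) − 0 = 0, and there is no ∂_3, so H_2 ≅ 0.

H_0 ≅ Z,  H_1 ≅ Z,  H_2 = 0.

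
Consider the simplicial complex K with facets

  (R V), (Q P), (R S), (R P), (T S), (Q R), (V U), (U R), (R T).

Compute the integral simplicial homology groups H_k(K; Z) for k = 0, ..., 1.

K has 7 vertices, 9 edges.
rank ∂_0 = 0, rank ∂_1 = 6 ⇒ b_0 = 7 − 0 − 6 = 1; all invariant factors of ∂_1 are 1 so no torsion. So H_0 = Z.
rank ∂_1 = 6, rank ∂_2 = 0 ⇒ b_1 = 9 − 6 − 0 = 3. So H_1 = Z^3.

H_0 ≅ Z,  H_1 ≅ Z^3.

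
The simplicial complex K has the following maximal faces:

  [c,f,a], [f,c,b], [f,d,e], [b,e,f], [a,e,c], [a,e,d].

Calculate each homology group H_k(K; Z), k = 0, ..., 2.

Fix the vertex order a < b < c < d < e < f and write every simplex with vertices in increasing order. Then dim K = 2 and the simplices of K are:

  0-simplices (6): a, b, c, d, e, f
  1-simplices (12): ac, ad, ae, af, bc, be, bf, ce, cf, de, df, ef
  2-simplices (6): ace, acf, ade, bcf, bef, def

so the chain groups are C_0 ≅ Z^6, C_1 ≅ Z^12, C_2 ≅ Z^6.

Boundary ∂_1: C_1 → C_0 sends each edge [p,q] (with p < q) to q − p. For instance
  ∂bc = c − b.
This gives a 6×12 integer matrix of rank 5; reducing to Smith normal form yields diagonal entries (1,1,1,1,1).

The boundary map ∂_2: C_2 → C_1 sends each 2-simplex [p,q,r] to [q,r] − [p,r] + [p,q]. For instance
  ∂acf = cf − af + ac,
  ∂bcf = cf − bf + bc.
The resulting 12×6 matrix has rank 6, and its Smith normal form has invariant factors (1,1,1,1,1,1).

Now H_k = ker ∂_k / im ∂_{k+1}, so:

  H_0: rank C_0 − rank ∂_1 = 6 − 5 = 1, and the invariant factors of ∂_1 are all 1, so H_0 ≅ Z.
  H_1: rank ker ∂_1 − rank ∂_2 = (12 − 5) − 6 = 1, and the invariant factors of ∂_2 are all 1, so H_1 ≅ Z.
  H_2: rank ker ∂_2 − rank ∂_3 = (6 − 6) − 0 = 0, and there is no ∂_3, so H_2 ≅ 0.

H_0 = Z,  H_1 = Z,  H_2 = 0.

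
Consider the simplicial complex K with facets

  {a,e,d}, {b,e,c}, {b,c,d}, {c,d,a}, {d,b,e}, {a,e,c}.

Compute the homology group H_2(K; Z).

H_2 = Z.

K has 5 vertices, 9 edges, 6 triangles.
rank ∂_2 = 5, rank ∂_3 = 0 ⇒ b_2 = 6 − 5 − 0 = 1. So H_2 ≅ Z.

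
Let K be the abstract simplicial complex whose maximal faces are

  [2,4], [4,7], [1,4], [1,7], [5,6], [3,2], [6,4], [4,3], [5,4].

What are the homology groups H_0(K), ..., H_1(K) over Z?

K has 7 vertices, 9 edges.
rank ∂_0 = 0, rank ∂_1 = 6 ⇒ b_0 = 7 − 0 − 6 = 1; all invariant factors of ∂_1 are 1 so no torsion. So H_0 = Z.
rank ∂_1 = 6, rank ∂_2 = 0 ⇒ b_1 = 9 − 6 − 0 = 3. So H_1 = Z^3.

H_0 = Z,  H_1 = Z^3.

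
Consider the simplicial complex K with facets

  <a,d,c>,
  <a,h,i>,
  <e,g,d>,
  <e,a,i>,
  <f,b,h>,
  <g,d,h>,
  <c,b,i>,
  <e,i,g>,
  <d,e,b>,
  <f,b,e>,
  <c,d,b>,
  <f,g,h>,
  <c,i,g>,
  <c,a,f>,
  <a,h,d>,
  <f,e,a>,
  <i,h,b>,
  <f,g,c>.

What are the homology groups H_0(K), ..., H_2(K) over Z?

K has 9 vertices, 27 edges, 18 triangles.
rank ∂_0 = 0, rank ∂_1 = 8 ⇒ b_0 = 9 − 0 − 8 = 1; all invariant factors of ∂_1 are 1 so no torsion. So H_0 ≅ Z.
rank ∂_1 = 8, rank ∂_2 = 17 ⇒ b_1 = 27 − 8 − 17 = 2; all invariant factors of ∂_2 are 1 so no torsion. So H_1 ≅ Z^2.
rank ∂_2 = 17, rank ∂_3 = 0 ⇒ b_2 = 18 − 17 − 0 = 1. So H_2 ≅ Z.

H_0 = Z,  H_1 = Z^2,  H_2 = Z.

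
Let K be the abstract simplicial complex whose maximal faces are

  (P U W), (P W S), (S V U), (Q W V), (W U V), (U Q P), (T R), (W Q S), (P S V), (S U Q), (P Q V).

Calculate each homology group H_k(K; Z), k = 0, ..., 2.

We work with the vertex ordering P < Q < R < S < T < U < V < W. The simplices of K, each written with vertices in increasing order, are:

  0-simplices (8): P, Q, R, S, T, U, V, W
  1-simplices (16): PQ, PS, PU, PV, PW, QS, QU, QV, QW, RT, SU, SV, SW, UV, UW, VW
  2-simplices (10): PQU, PQV, PSV, PSW, PUW, QSU, QSW, QVW, SUV, UVW

giving chain groups C_0 ≅ Z^8, C_1 ≅ Z^16, C_2 ≅ Z^10.

Boundary ∂_1: C_1 → C_0 is given by ∂[p,q] = [q] − [p].
The resulting 8×16 matrix has rank 6, and its Smith normal form has invariant factors (1,1,1,1,1,1).

∂_2: C_2 → C_1 acts by ∂[p,q,r] = [q,r] − [p,r] + [p,q]. For instance
  ∂QSW = SW − QW + QS,
  ∂PUW = UW − PW + PU.
This gives a 16×10 integer matrix of rank 10; reducing to Smith normal form yields diagonal entries (1,1,1,1,1,1,1,1,1,2).

Reading off H_k = ker ∂_k / im ∂_{k+1}:

  H_0: rank C_0 − rank ∂_1 = 8 − 6 = 2, and the invariant factors of ∂_1 are all 1, so H_0 ≅ Z^2.
  H_1: rank ker ∂_1 − rank ∂_2 = (16 − 6) − 10 = 0, and ∂_2 has invariant factor 2 > 1, so H_1 ≅ Z_2.
  H_2: rank ker ∂_2 − rank ∂_3 = (10 − 10) − 0 = 0, and there is no ∂_3, so H_2 ≅ 0.

As a check, the Euler characteristic is 8 − 16 + 10 = 2, which agrees with 2 − 0 + 0 = 2.

H_0 = Z^2,  H_1 = Z_2,  H_2 = 0.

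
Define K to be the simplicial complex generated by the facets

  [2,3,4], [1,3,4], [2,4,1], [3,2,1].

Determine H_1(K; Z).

Fix the vertex order 1 < 2 < 3 < 4 and write every simplex with vertices in increasing order. Then dim K = 2 and the simplices of K are:

  0-simplices (4): [1], [2], [3], [4]
  1-simplices (6): [1,2], [1,3], [1,4], [2,3], [2,4], [3,4]
  2-simplices (4): [1,2,3], [1,2,4], [1,3,4], [2,3,4]

giving chain groups C_0 ≅ Z^4, C_1 ≅ Z^6, C_2 ≅ Z^4.

∂_1: C_1 → C_0 is given by ∂[p,q] = [q] − [p]. For instance
  ∂[2,4] = [4] − [2].
The 4×6 boundary matrix has rank 3 and Smith normal form diag(1,1,1).

The boundary map ∂_2: C_2 → C_1 acts by ∂[p,q,r] = [q,r] − [p,r] + [p,q]. For instance
  ∂[1,2,3] = [2,3] − [1,3] + [1,2],
  ∂[1,2,4] = [2,4] − [1,4] + [1,2].
The resulting 6×4 matrix has rank 3, and its Smith normal form has invariant factors (1,1,1).

From H_k ≅ ker(∂_k) / im(∂_{k+1}) we obtain:

  H_1: rank ker ∂_1 − rank ∂_2 = (6 − 3) − 3 = 0, and the invariant factors of ∂_2 are all 1, so H_1 = 0.

H_1 = 0.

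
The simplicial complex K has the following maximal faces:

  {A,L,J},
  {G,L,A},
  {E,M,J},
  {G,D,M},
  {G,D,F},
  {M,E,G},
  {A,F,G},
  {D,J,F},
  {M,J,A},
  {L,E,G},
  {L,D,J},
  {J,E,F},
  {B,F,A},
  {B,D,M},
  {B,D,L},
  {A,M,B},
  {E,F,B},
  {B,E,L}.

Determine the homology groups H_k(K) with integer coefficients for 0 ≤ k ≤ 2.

Take the total order A < B < D < E < F < G < J < L < M on the vertex set. Then K (dimension 2) consists of the simplices:

  0-simplices (9): A, B, D, E, F, G, J, L, M
  1-simplices (27): AB, AF, AG, AJ, AL, AM, BD, BE, BF, BL, BM, DF, DG, DJ, DL, DM, EF, EG, EJ, EL, EM, FG, FJ, GL, GM, JL, JM
  2-simplices (18): ABF, ABM, AFG, AGL, AJL, AJM, BDL, BDM, BEF, BEL, DFG, DFJ, DGM, DJL, EFJ, EGL, EGM, EJM

so the chain groups are C_0 ≅ Z^9, C_1 ≅ Z^27, C_2 ≅ Z^18.

∂_1: C_1 → C_0 is given by ∂[p,q] = [q] − [p]. For instance
  ∂AM = M − A.
The 9×27 boundary matrix has rank 8 and Smith normal form diag(1,1,1,1,1,1,1,1).

The boundary map ∂_2: C_2 → C_1 sends each 2-simplex [p,q,r] to [q,r] − [p,r] + [p,q]. For instance
  ∂AGL = GL − AL + AG,
  ∂AFG = FG − AG + AF.
This gives a 27×18 integer matrix of rank 17; reducing to Smith normal form yields diagonal entries (1,1,1,1,1,1,1,1,1,1,1,1,1,1,1,1,1).

Computing H_k = (kernel of ∂_k) / (image of ∂_{k+1}):

  H_0: rank C_0 − rank ∂_1 = 9 − 8 = 1, and the invariant factors of ∂_1 are all 1, so H_0 ≅ Z.
  H_1: rank ker ∂_1 − rank ∂_2 = (27 − 8) − 17 = 2, and the invariant factors of ∂_2 are all 1, so H_1 ≅ Z^2.
  H_2: rank ker ∂_2 − rank ∂_3 = (18 − 17) − 0 = 1, and there is no ∂_3, so H_2 ≅ Z.

H_0 = Z,  H_1 = Z^2,  H_2 = Z.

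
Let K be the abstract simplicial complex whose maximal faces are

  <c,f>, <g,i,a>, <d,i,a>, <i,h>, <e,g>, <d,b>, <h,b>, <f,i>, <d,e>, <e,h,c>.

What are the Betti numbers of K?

b_0 = 1, b_1 = 4, b_2 = 0.

K has 9 vertices, 15 edges, 3 triangles.
rank ∂_0 = 0, rank ∂_1 = 8 ⇒ b_0 = 9 − 0 − 8 = 1; all invariant factors of ∂_1 are 1 so no torsion. So H_0 ≅ Z.
rank ∂_1 = 8, rank ∂_2 = 3 ⇒ b_1 = 15 − 8 − 3 = 4; all invariant factors of ∂_2 are 1 so no torsion. So H_1 ≅ Z^4.
rank ∂_2 = 3, rank ∂_3 = 0 ⇒ b_2 = 3 − 3 − 0 = 0. So H_2 ≅ 0.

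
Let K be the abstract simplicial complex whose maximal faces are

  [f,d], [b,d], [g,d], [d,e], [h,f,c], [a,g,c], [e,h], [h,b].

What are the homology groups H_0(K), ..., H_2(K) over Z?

H_0 ≅ Z,  H_1 ≅ Z^3,  H_2 = 0.

Fix the vertex order a < b < c < d < e < f < g < h and write every simplex with vertices in increasing order. Then dim K = 2 and the simplices of K are:

  0-simplices (8): a, b, c, d, e, f, g, h
  1-simplices (12): ac, ag, bd, bh, cf, cg, ch, de, df, dg, eh, fh
  2-simplices (2): acg, cfh

giving chain groups C_0 ≅ Z^8, C_1 ≅ Z^12, C_2 ≅ Z^2.

Boundary ∂_1: C_1 → C_0 is given by ∂[p,q] = [q] − [p]. For instance
  ∂ag = g − a.
The resulting 8×12 matrix has rank 7, and its Smith normal form has invariant factors (1,1,1,1,1,1,1).

The boundary map ∂_2: C_2 → C_1 acts by ∂[p,q,r] = [q,r] − [p,r] + [p,q]. For instance
  ∂cfh = fh − ch + cf,
  ∂acg = cg − ag + ac.
This gives a 12×2 integer matrix of rank 2; reducing to Smith normal form yields diagonal entries (1,1).

Reading off H_k = ker ∂_k / im ∂_{k+1}:

  H_0: rank C_0 − rank ∂_1 = 8 − 7 = 1, and the invariant factors of ∂_1 are all 1, so H_0 ≅ Z.
  H_1: rank ker ∂_1 − rank ∂_2 = (12 − 7) − 2 = 3, and the invariant factors of ∂_2 are all 1, so H_1 ≅ Z^3.
  H_2: rank ker ∂_2 − rank ∂_3 = (2 − 2) − 0 = 0, and there is no ∂_3, so H_2 ≅ 0.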